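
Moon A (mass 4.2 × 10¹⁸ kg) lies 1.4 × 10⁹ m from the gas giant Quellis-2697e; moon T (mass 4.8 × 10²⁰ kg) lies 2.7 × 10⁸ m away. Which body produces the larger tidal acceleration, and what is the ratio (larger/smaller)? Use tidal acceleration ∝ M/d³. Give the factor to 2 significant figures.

The tide-raising term goes as M/d³ (the gradient of a 1/d² field).
Moon A: (4.2 × 10¹⁸) / (1.4 × 10⁹)³ = 1.531 × 10⁻⁹
Moon T: (4.8 × 10²⁰) / (2.7 × 10⁸)³ = 2.439 × 10⁻⁵
Ratio (larger/smaller) = 16000

Moon T, by a factor of ≈ 16000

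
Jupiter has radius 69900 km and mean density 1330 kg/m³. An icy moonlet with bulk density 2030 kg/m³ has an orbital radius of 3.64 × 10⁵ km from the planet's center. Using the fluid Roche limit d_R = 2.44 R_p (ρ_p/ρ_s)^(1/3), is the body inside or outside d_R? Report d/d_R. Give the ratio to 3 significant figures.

d_R = 2.44 × (69900 km) × (1330/2030)^(1/3) = 1.481 × 10⁵ km
d/d_R = (3.64 × 10⁵) / (1.481 × 10⁵) = 2.46
Since d/d_R > 1, the body is outside the Roche limit.

outside; d/d_R ≈ 2.46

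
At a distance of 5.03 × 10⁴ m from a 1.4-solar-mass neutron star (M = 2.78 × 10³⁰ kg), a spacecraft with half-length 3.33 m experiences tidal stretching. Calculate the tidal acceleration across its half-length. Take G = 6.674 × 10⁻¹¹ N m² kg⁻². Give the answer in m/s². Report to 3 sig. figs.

The tidal stretch is the gradient of GM/d² times the body's extent r, hence the 1/d³ dependence.
Δg = 2GMr/d³
   = 2 × (6.674 × 10⁻¹¹) × (2.78 × 10³⁰) × (3.33) / (5.03 × 10⁴)³
   = 9.71 × 10⁶ m/s²

9.71 × 10⁶ m/s²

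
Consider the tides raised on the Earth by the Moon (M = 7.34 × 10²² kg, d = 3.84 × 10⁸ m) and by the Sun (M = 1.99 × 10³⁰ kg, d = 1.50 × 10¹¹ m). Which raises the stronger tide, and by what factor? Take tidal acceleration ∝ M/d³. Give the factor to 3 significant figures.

The Moon, by a factor of ≈ 2.20

Tidal stretch scales as M/d³; compute that for each body.
The Moon: (7.34 × 10²²) / (3.84 × 10⁸)³ = 1.296 × 10⁻³
The Sun: (1.99 × 10³⁰) / (1.50 × 10¹¹)³ = 5.896 × 10⁻⁴
Ratio (larger/smaller) = 2.20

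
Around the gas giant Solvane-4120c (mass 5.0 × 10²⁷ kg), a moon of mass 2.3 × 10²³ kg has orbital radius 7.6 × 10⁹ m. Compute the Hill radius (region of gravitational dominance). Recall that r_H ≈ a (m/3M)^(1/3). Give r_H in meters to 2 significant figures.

r_H ≈ a (m/3M)^(1/3)
    = (7.6 × 10⁹) × (2.3 × 10²³ / (3 × 5.0 × 10²⁷))^(1/3)
    = 1.9 × 10⁸ m

1.9 × 10⁸ m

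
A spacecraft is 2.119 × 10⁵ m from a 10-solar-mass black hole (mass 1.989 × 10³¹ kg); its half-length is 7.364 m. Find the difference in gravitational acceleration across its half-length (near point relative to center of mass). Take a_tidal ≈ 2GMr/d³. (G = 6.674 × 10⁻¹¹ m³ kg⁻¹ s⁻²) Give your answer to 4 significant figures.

2.055 × 10⁶ m/s²

Differencing GM/(d−r)² and GM/d² to first order in r/d gives 2GMr/d³.
a_tidal = 2GMr/d³
        = 2 × (6.674 × 10⁻¹¹) × (1.989 × 10³¹) × (7.364) / (2.119 × 10⁵)³
        = 2.055 × 10⁶ m/s²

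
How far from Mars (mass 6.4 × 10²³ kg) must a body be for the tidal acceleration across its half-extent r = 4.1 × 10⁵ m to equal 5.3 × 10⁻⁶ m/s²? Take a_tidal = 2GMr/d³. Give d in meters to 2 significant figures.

1.9 × 10⁸ m

2GMr/d³ = a_tidal  ⇒  d = (2GMr / a_tidal)^(1/3)
d = (2 × 6.674×10⁻¹¹ × (6.4 × 10²³) × (4.1 × 10⁵) / (5.3 × 10⁻⁶))^(1/3)
  = 1.9 × 10⁸ m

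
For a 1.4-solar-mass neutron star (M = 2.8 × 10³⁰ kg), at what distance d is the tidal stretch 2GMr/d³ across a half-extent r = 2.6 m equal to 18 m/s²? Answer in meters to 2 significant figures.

2GMr/d³ = a_tidal  ⇒  d = (2GMr / a_tidal)^(1/3)
d = (2 × 6.674×10⁻¹¹ × (2.8 × 10³⁰) × (2.6) / (18))^(1/3)
  = 3.8 × 10⁶ m

3.8 × 10⁶ m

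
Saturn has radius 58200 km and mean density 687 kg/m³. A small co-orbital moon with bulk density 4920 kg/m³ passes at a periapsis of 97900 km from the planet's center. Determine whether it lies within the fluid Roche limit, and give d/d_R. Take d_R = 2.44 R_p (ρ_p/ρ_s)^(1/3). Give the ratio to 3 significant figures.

outside; d/d_R ≈ 1.33

d_R = 2.44 × (58200 km) × (687/4920)^(1/3) = 73670 km
d/d_R = (97900) / (73670) = 1.33
Since d/d_R > 1, the body is outside the Roche limit.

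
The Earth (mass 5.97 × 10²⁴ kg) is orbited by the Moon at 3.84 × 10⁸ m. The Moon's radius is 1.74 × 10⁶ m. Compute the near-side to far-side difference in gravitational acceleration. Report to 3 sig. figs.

The field gradient is 2GM/d³; across the full diameter 2r the difference is 4GMr/d³.
Δa = 4GMr/d³
   = 4 × (6.674 × 10⁻¹¹) × (5.97 × 10²⁴) × (1.74 × 10⁶) / (3.84 × 10⁸)³
   = 4.90 × 10⁻⁵ m/s²

4.90 × 10⁻⁵ m/s²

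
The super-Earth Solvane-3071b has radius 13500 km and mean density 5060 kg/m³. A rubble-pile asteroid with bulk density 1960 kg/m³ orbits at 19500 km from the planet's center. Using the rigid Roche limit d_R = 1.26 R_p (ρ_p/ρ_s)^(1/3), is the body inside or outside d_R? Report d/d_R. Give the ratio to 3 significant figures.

inside; d/d_R ≈ 0.836

d_R = 1.26 × (13500 km) × (5060/1960)^(1/3) = 23330 km
d/d_R = (19500) / (23330) = 0.836
Since d/d_R < 1, the body is inside the Roche limit.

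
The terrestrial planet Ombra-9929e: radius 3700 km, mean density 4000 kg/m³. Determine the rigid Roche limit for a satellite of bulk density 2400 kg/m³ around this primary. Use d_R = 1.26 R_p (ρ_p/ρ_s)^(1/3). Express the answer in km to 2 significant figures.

5500 km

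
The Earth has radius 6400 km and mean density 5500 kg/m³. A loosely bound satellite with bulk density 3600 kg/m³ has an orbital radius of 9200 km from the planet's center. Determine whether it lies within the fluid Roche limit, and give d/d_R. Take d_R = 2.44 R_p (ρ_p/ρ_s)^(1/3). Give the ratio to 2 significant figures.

d_R = 2.44 × (6400 km) × (5500/3600)^(1/3) = 17990 km
d/d_R = (9200) / (17990) = 0.51
Since d/d_R < 1, the body is inside the Roche limit.

inside; d/d_R ≈ 0.51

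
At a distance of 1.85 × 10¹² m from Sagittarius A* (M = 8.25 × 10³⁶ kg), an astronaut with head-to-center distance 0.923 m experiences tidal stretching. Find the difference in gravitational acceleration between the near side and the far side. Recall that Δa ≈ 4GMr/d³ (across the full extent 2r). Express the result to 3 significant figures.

3.21 × 10⁻¹⁰ m/s²

a_tidal = 4GMr/d³
        = 4 × (6.674 × 10⁻¹¹) × (8.25 × 10³⁶) × (0.923) / (1.85 × 10¹²)³
        = 3.21 × 10⁻¹⁰ m/s²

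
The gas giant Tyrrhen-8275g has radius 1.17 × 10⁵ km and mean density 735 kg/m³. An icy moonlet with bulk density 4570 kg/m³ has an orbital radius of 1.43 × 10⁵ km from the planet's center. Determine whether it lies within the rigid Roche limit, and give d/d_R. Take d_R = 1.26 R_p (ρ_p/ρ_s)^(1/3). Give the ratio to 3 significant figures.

outside; d/d_R ≈ 1.78

d_R = 1.26 × (1.17 × 10⁵ km) × (735/4570)^(1/3) = 80170 km
d/d_R = (1.43 × 10⁵) / (80170) = 1.78
Since d/d_R > 1, the body is outside the Roche limit.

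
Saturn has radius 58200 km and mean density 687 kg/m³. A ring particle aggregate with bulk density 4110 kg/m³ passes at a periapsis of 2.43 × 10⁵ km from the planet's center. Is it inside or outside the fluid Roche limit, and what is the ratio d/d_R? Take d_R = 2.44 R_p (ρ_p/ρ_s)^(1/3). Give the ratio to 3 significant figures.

outside; d/d_R ≈ 3.11

d_R = 2.44 × (58200 km) × (687/4110)^(1/3) = 78230 km
d/d_R = (2.43 × 10⁵) / (78230) = 3.11
Since d/d_R > 1, the body is outside the Roche limit.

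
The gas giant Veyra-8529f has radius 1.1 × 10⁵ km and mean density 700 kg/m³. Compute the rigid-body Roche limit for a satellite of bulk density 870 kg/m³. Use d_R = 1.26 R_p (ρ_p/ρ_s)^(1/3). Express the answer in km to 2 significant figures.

1.3 × 10⁵ km

d_R = 1.26 × 1.1 × 10⁵ km × (700/870)^(1/3)
    = 1.3 × 10⁵ km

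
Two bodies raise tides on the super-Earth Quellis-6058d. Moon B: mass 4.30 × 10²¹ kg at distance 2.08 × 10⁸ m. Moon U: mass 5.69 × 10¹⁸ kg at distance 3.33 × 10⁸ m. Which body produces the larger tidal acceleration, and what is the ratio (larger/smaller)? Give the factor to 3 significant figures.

Moon B, by a factor of ≈ 3100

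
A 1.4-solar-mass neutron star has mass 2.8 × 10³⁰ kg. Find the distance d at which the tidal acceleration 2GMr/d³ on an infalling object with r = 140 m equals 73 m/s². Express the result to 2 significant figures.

2GMr/d³ = a_tidal  ⇒  d = (2GMr / a_tidal)^(1/3)
d = (2 × 6.674×10⁻¹¹ × (2.8 × 10³⁰) × (140) / (73))^(1/3)
  = 8.9 × 10⁶ m

8.9 × 10⁶ m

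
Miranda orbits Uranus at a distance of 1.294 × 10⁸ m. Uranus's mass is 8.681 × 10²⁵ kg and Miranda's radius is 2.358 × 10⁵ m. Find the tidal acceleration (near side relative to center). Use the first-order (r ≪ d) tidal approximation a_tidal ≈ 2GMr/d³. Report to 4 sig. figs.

1.261 × 10⁻³ m/s²

Differencing GM/(d−r)² and GM/d² to first order in r/d gives 2GMr/d³.
Δa = 2GMr/d³
   = 2 × (6.674 × 10⁻¹¹) × (8.681 × 10²⁵) × (2.358 × 10⁵) / (1.294 × 10⁸)³
   = 1.261 × 10⁻³ m/s²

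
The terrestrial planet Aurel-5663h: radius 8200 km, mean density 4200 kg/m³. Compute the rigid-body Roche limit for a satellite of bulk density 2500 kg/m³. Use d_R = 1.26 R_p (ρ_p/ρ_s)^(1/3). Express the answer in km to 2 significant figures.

d_R = 1.26 × 8200 km × (4200/2500)^(1/3)
    = 12000 km

12000 km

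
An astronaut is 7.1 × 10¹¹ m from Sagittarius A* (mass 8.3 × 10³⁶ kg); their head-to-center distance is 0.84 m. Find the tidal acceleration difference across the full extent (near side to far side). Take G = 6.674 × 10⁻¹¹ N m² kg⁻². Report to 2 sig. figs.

5.2 × 10⁻⁹ m/s²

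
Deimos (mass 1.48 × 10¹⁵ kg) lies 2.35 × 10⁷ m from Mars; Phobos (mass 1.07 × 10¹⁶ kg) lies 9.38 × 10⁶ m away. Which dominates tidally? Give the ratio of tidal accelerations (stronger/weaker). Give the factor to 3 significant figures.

Compare M/d³ for the two perturbers:
Deimos: (1.48 × 10¹⁵) / (2.35 × 10⁷)³ = 1.140 × 10⁻⁷
Phobos: (1.07 × 10¹⁶) / (9.38 × 10⁶)³ = 1.297 × 10⁻⁵
Ratio (larger/smaller) = 114

Phobos, by a factor of ≈ 114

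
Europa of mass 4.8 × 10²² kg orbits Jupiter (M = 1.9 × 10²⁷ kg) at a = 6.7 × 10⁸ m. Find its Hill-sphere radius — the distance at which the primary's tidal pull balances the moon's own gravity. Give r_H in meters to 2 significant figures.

r_H ≈ a (m/3M)^(1/3)
    = (6.7 × 10⁸) × (4.8 × 10²² / (3 × 1.9 × 10²⁷))^(1/3)
    = 1.4 × 10⁷ m

1.4 × 10⁷ m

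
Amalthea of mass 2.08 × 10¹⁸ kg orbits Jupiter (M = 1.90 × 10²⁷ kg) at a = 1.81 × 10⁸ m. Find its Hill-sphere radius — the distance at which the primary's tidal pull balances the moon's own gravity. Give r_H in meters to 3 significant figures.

1.29 × 10⁵ m

r_H ≈ a (m/3M)^(1/3)
    = (1.81 × 10⁸) × (2.08 × 10¹⁸ / (3 × 1.90 × 10²⁷))^(1/3)
    = 1.29 × 10⁵ m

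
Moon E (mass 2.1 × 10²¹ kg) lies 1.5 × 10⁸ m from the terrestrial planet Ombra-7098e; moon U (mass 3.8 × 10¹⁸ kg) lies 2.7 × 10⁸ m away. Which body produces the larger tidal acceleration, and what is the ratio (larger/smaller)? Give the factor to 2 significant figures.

Moon E, by a factor of ≈ 3200

Compare M/d³ for the two perturbers:
Moon E: (2.1 × 10²¹) / (1.5 × 10⁸)³ = 6.222 × 10⁻⁴
Moon U: (3.8 × 10¹⁸) / (2.7 × 10⁸)³ = 1.931 × 10⁻⁷
Ratio (larger/smaller) = 3200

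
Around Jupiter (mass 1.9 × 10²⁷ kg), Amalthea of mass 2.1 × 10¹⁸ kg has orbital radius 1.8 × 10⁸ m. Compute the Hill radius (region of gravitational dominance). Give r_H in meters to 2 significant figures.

1.3 × 10⁵ m

r_H ≈ a (m/3M)^(1/3)
    = (1.8 × 10⁸) × (2.1 × 10¹⁸ / (3 × 1.9 × 10²⁷))^(1/3)
    = 1.3 × 10⁵ m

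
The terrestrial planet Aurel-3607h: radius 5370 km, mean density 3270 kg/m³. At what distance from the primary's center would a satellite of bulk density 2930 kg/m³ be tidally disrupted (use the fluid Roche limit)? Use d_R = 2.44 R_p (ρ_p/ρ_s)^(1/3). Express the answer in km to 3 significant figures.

13600 km

d_R = 2.44 × 5370 km × (3270/2930)^(1/3)
    = 13600 km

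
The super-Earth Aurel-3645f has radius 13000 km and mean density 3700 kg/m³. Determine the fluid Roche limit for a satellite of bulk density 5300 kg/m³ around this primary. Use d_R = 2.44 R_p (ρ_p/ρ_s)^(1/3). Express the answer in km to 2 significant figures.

d_R = 2.44 × 13000 km × (3700/5300)^(1/3)
    = 28000 km

28000 km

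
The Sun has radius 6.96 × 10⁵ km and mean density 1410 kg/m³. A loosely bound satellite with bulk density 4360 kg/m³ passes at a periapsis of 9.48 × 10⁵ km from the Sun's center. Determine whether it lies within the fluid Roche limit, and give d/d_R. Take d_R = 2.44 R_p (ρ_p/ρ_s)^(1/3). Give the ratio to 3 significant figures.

inside; d/d_R ≈ 0.813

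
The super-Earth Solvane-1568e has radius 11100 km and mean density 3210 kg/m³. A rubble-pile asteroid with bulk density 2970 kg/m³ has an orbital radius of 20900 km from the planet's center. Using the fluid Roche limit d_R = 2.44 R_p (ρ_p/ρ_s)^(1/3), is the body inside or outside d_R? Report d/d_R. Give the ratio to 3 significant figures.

inside; d/d_R ≈ 0.752

d_R = 2.44 × (11100 km) × (3210/2970)^(1/3) = 27790 km
d/d_R = (20900) / (27790) = 0.752
Since d/d_R < 1, the body is inside the Roche limit.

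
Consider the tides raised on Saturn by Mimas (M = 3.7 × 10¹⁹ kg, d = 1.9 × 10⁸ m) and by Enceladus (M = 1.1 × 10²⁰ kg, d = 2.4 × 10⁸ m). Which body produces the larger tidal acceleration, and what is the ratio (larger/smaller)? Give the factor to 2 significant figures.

Enceladus, by a factor of ≈ 1.5

The tide-raising term goes as M/d³ (the gradient of a 1/d² field).
Mimas: (3.7 × 10¹⁹) / (1.9 × 10⁸)³ = 5.394 × 10⁻⁶
Enceladus: (1.1 × 10²⁰) / (2.4 × 10⁸)³ = 7.957 × 10⁻⁶
Ratio (larger/smaller) = 1.5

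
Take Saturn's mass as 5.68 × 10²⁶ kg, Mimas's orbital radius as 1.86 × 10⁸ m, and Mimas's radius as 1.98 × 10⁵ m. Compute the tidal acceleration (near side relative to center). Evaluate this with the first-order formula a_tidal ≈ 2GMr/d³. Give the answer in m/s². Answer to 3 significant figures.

Differencing GM/(d−r)² and GM/d² to first order in r/d gives 2GMr/d³.
a_tidal = 2GMr/d³
        = 2 × (6.674 × 10⁻¹¹) × (5.68 × 10²⁶) × (1.98 × 10⁵) / (1.86 × 10⁸)³
        = 2.33 × 10⁻³ m/s²

2.33 × 10⁻³ m/s²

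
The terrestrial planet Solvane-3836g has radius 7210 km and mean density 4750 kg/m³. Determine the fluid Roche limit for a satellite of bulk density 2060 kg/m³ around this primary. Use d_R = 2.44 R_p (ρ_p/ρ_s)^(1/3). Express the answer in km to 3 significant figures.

d_R = 2.44 × 7210 km × (4750/2060)^(1/3)
    = 23200 km

23200 km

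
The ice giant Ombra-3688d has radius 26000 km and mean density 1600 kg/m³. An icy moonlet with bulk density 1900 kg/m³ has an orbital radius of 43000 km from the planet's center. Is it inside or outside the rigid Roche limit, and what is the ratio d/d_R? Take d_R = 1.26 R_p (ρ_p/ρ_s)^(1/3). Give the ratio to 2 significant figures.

outside; d/d_R ≈ 1.4

d_R = 1.26 × (26000 km) × (1600/1900)^(1/3) = 30940 km
d/d_R = (43000) / (30940) = 1.4
Since d/d_R > 1, the body is outside the Roche limit.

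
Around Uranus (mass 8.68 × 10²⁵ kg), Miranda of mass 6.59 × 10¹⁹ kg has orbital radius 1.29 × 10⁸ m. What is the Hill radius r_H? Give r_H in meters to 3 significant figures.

8.16 × 10⁵ m

r_H ≈ a (m/3M)^(1/3)
    = (1.29 × 10⁸) × (6.59 × 10¹⁹ / (3 × 8.68 × 10²⁵))^(1/3)
    = 8.16 × 10⁵ m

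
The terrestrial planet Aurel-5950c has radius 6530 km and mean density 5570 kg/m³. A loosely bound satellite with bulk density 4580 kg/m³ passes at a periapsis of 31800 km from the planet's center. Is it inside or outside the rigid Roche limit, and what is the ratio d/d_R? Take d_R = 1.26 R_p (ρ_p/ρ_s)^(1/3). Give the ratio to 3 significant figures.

d_R = 1.26 × (6530 km) × (5570/4580)^(1/3) = 8782 km
d/d_R = (31800) / (8782) = 3.62
Since d/d_R > 1, the body is outside the Roche limit.

outside; d/d_R ≈ 3.62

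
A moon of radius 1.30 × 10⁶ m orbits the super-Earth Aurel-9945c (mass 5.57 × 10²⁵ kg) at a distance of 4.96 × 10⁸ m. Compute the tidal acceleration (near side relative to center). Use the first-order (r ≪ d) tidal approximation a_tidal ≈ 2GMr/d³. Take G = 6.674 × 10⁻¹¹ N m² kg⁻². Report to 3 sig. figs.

a_tidal = 2GMr/d³
        = 2 × (6.674 × 10⁻¹¹) × (5.57 × 10²⁵) × (1.30 × 10⁶) / (4.96 × 10⁸)³
        = 7.92 × 10⁻⁵ m/s²

7.92 × 10⁻⁵ m/s²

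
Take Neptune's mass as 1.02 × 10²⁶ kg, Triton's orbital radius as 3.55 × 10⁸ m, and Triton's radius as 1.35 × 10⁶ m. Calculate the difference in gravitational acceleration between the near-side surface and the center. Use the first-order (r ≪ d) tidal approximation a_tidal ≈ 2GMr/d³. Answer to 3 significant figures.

4.11 × 10⁻⁴ m/s²

Differencing GM/(d−r)² and GM/d² to first order in r/d gives 2GMr/d³.
Δg = 2GMr/d³
   = 2 × (6.674 × 10⁻¹¹) × (1.02 × 10²⁶) × (1.35 × 10⁶) / (3.55 × 10⁸)³
   = 4.11 × 10⁻⁴ m/s²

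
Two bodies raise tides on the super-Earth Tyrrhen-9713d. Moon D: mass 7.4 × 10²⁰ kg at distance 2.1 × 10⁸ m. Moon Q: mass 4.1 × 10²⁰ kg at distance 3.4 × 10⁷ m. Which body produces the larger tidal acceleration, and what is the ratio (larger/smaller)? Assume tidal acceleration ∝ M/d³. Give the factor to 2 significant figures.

Moon Q, by a factor of ≈ 130

Tidal acceleration ∝ M/d³, so compare M/d³ for each.
Moon D: (7.4 × 10²⁰) / (2.1 × 10⁸)³ = 7.990 × 10⁻⁵
Moon Q: (4.1 × 10²⁰) / (3.4 × 10⁷)³ = 1.043 × 10⁻²
Ratio (larger/smaller) = 130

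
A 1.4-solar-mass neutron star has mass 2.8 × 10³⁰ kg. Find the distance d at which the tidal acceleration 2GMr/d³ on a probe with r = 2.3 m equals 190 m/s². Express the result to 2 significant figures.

2GMr/d³ = a_tidal  ⇒  d = (2GMr / a_tidal)^(1/3)
d = (2 × 6.674×10⁻¹¹ × (2.8 × 10³⁰) × (2.3) / (190))^(1/3)
  = 1.7 × 10⁶ m

1.7 × 10⁶ m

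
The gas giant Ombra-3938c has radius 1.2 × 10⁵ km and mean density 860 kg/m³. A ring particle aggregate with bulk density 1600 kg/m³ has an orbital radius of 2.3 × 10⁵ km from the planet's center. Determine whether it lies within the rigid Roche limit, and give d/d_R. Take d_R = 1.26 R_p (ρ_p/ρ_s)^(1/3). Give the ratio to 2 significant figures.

outside; d/d_R ≈ 1.9

d_R = 1.26 × (1.2 × 10⁵ km) × (860/1600)^(1/3) = 1.229 × 10⁵ km
d/d_R = (2.3 × 10⁵) / (1.229 × 10⁵) = 1.9
Since d/d_R > 1, the body is outside the Roche limit.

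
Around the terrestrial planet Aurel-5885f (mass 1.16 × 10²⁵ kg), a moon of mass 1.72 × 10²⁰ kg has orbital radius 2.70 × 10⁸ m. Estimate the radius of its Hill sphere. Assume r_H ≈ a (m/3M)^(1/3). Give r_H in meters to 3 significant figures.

4.60 × 10⁶ m

r_H ≈ a (m/3M)^(1/3)
    = (2.70 × 10⁸) × (1.72 × 10²⁰ / (3 × 1.16 × 10²⁵))^(1/3)
    = 4.60 × 10⁶ m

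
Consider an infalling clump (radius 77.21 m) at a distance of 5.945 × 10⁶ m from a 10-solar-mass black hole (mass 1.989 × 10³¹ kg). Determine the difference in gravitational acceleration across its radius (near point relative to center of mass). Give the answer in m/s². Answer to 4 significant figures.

Δg = 2GMr/d³
   = 2 × (6.674 × 10⁻¹¹) × (1.989 × 10³¹) × (77.21) / (5.945 × 10⁶)³
   = 9.756 × 10² m/s²

9.756 × 10² m/s²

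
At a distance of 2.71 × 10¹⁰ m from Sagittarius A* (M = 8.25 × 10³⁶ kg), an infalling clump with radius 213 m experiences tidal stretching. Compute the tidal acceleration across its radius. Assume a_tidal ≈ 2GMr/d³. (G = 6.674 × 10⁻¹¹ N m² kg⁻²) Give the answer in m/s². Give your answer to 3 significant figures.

1.18 × 10⁻² m/s²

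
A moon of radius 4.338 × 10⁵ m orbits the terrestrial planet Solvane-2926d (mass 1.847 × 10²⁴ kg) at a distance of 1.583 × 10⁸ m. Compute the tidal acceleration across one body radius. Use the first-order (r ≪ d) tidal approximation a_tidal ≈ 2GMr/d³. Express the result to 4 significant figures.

a_tidal = 2GMr/d³
        = 2 × (6.674 × 10⁻¹¹) × (1.847 × 10²⁴) × (4.338 × 10⁵) / (1.583 × 10⁸)³
        = 2.696 × 10⁻⁵ m/s²

2.696 × 10⁻⁵ m/s²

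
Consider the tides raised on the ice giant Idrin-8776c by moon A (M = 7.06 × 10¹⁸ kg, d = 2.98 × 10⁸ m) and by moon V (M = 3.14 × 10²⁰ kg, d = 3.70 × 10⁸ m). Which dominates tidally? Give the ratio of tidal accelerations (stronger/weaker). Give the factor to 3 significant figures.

Moon V, by a factor of ≈ 23.2

The tide-raising term goes as M/d³ (the gradient of a 1/d² field).
Moon A: (7.06 × 10¹⁸) / (2.98 × 10⁸)³ = 2.668 × 10⁻⁷
Moon V: (3.14 × 10²⁰) / (3.70 × 10⁸)³ = 6.199 × 10⁻⁶
Ratio (larger/smaller) = 23.2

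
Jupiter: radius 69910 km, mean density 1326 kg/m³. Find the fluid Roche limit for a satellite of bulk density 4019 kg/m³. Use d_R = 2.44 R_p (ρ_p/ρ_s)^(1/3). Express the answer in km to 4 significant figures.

1.179 × 10⁵ km

d_R = 2.44 × 69910 km × (1326/4019)^(1/3)
    = 1.179 × 10⁵ km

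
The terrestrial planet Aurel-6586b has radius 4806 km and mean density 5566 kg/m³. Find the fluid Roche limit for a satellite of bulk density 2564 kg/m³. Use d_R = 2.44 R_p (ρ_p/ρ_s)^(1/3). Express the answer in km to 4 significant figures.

15180 km

d_R = 2.44 × 4806 km × (5566/2564)^(1/3)
    = 15180 km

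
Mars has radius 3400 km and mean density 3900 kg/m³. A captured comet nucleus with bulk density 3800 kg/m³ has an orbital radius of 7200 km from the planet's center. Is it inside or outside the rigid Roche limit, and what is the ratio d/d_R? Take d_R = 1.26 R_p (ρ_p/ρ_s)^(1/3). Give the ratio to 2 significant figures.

d_R = 1.26 × (3400 km) × (3900/3800)^(1/3) = 4321 km
d/d_R = (7200) / (4321) = 1.7
Since d/d_R > 1, the body is outside the Roche limit.

outside; d/d_R ≈ 1.7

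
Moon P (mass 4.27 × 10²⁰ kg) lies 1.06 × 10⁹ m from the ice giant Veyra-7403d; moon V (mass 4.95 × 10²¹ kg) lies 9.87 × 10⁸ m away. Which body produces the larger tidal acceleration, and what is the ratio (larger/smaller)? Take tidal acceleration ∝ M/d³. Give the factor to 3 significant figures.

Moon V, by a factor of ≈ 14.4

Tidal acceleration ∝ M/d³, so compare M/d³ for each.
Moon P: (4.27 × 10²⁰) / (1.06 × 10⁹)³ = 3.585 × 10⁻⁷
Moon V: (4.95 × 10²¹) / (9.87 × 10⁸)³ = 5.148 × 10⁻⁶
Ratio (larger/smaller) = 14.4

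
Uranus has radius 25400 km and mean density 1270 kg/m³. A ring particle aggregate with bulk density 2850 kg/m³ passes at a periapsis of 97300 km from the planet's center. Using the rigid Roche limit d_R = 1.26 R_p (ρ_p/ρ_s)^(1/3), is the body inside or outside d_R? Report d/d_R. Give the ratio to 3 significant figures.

outside; d/d_R ≈ 3.98

d_R = 1.26 × (25400 km) × (1270/2850)^(1/3) = 24450 km
d/d_R = (97300) / (24450) = 3.98
Since d/d_R > 1, the body is outside the Roche limit.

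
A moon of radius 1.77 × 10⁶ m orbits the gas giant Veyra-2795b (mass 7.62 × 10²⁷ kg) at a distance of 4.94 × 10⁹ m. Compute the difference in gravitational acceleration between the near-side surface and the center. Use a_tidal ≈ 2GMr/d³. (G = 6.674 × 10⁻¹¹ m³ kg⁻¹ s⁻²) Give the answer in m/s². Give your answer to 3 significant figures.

1.49 × 10⁻⁵ m/s²

a_tidal = 2GMr/d³
        = 2 × (6.674 × 10⁻¹¹) × (7.62 × 10²⁷) × (1.77 × 10⁶) / (4.94 × 10⁹)³
        = 1.49 × 10⁻⁵ m/s²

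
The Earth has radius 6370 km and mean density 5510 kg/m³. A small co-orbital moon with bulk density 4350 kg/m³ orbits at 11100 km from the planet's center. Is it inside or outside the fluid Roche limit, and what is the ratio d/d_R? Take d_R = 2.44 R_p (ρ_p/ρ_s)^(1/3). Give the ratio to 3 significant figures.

inside; d/d_R ≈ 0.660

d_R = 2.44 × (6370 km) × (5510/4350)^(1/3) = 16820 km
d/d_R = (11100) / (16820) = 0.660
Since d/d_R < 1, the body is inside the Roche limit.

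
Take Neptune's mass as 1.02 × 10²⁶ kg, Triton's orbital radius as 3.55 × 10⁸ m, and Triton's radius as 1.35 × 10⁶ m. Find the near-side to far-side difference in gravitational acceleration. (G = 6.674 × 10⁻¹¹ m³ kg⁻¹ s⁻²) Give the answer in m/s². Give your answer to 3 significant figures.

8.22 × 10⁻⁴ m/s²

The field gradient is 2GM/d³; across the full diameter 2r the difference is 4GMr/d³.
a_tidal = 4GMr/d³
        = 4 × (6.674 × 10⁻¹¹) × (1.02 × 10²⁶) × (1.35 × 10⁶) / (3.55 × 10⁸)³
        = 8.22 × 10⁻⁴ m/s²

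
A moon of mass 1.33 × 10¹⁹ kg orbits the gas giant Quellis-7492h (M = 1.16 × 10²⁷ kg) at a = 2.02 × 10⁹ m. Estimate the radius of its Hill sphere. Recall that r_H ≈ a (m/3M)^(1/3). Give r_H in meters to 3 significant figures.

3.16 × 10⁶ m

r_H ≈ a (m/3M)^(1/3)
    = (2.02 × 10⁹) × (1.33 × 10¹⁹ / (3 × 1.16 × 10²⁷))^(1/3)
    = 3.16 × 10⁶ m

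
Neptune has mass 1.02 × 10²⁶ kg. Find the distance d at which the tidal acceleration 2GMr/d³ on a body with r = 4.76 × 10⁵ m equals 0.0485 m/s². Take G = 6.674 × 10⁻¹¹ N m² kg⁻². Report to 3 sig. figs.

5.11 × 10⁷ m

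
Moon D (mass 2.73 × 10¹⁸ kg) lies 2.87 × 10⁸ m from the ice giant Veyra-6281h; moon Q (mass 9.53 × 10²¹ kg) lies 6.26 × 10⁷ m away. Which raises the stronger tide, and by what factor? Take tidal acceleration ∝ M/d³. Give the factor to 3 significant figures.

Moon Q, by a factor of ≈ 3.36 × 10⁵

Compare M/d³ for the two perturbers:
Moon D: (2.73 × 10¹⁸) / (2.87 × 10⁸)³ = 1.155 × 10⁻⁷
Moon Q: (9.53 × 10²¹) / (6.26 × 10⁷)³ = 3.885 × 10⁻²
Ratio (larger/smaller) = 3.36 × 10⁵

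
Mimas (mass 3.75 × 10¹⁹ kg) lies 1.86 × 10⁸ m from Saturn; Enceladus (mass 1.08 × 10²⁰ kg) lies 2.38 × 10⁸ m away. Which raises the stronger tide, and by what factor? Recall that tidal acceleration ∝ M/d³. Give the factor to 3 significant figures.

Enceladus, by a factor of ≈ 1.37

Compare M/d³ for the two perturbers:
Mimas: (3.75 × 10¹⁹) / (1.86 × 10⁸)³ = 5.828 × 10⁻⁶
Enceladus: (1.08 × 10²⁰) / (2.38 × 10⁸)³ = 8.011 × 10⁻⁶
Ratio (larger/smaller) = 1.37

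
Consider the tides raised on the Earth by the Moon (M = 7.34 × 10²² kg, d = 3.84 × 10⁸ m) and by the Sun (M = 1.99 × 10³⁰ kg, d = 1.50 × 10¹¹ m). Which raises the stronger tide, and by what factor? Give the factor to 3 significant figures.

The tide-raising term goes as M/d³ (the gradient of a 1/d² field).
The Moon: (7.34 × 10²²) / (3.84 × 10⁸)³ = 1.296 × 10⁻³
The Sun: (1.99 × 10³⁰) / (1.50 × 10¹¹)³ = 5.896 × 10⁻⁴
Ratio (larger/smaller) = 2.20

The Moon, by a factor of ≈ 2.20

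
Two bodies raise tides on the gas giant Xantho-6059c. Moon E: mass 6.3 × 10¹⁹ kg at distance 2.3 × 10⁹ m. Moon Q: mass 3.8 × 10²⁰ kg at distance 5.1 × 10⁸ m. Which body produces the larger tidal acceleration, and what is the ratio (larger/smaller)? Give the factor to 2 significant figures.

The tide-raising term goes as M/d³ (the gradient of a 1/d² field).
Moon E: (6.3 × 10¹⁹) / (2.3 × 10⁹)³ = 5.178 × 10⁻⁹
Moon Q: (3.8 × 10²⁰) / (5.1 × 10⁸)³ = 2.865 × 10⁻⁶
Ratio (larger/smaller) = 550

Moon Q, by a factor of ≈ 550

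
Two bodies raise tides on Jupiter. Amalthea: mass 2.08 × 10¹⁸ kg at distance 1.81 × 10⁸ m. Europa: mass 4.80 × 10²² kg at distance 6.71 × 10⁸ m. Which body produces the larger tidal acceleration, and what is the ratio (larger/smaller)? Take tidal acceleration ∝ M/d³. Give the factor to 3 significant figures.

Europa, by a factor of ≈ 453

Compare M/d³ for the two perturbers:
Amalthea: (2.08 × 10¹⁸) / (1.81 × 10⁸)³ = 3.508 × 10⁻⁷
Europa: (4.80 × 10²²) / (6.71 × 10⁸)³ = 1.589 × 10⁻⁴
Ratio (larger/smaller) = 453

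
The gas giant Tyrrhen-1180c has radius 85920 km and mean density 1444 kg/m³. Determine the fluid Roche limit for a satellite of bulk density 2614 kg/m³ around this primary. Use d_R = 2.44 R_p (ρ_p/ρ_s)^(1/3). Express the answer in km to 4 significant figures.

d_R = 2.44 × 85920 km × (1444/2614)^(1/3)
    = 1.720 × 10⁵ km

1.720 × 10⁵ km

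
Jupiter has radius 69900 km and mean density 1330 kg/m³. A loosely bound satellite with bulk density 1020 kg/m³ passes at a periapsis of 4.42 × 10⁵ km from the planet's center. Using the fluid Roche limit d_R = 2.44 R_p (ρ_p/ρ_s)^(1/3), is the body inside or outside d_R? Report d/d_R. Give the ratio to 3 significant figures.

outside; d/d_R ≈ 2.37

d_R = 2.44 × (69900 km) × (1330/1020)^(1/3) = 1.863 × 10⁵ km
d/d_R = (4.42 × 10⁵) / (1.863 × 10⁵) = 2.37
Since d/d_R > 1, the body is outside the Roche limit.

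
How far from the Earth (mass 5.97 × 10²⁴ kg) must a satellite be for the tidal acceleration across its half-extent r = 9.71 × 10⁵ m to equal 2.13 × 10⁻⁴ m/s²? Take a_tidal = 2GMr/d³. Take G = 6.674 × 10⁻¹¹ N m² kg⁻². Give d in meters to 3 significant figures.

2GMr/d³ = a_tidal  ⇒  d = (2GMr / a_tidal)^(1/3)
d = (2 × 6.674×10⁻¹¹ × (5.97 × 10²⁴) × (9.71 × 10⁵) / (2.13 × 10⁻⁴))^(1/3)
  = 1.54 × 10⁸ m

1.54 × 10⁸ m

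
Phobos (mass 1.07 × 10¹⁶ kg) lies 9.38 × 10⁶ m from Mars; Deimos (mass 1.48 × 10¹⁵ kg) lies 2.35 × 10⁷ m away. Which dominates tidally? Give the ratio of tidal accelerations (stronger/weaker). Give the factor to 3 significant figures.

Phobos, by a factor of ≈ 114

The tide-raising term goes as M/d³ (the gradient of a 1/d² field).
Phobos: (1.07 × 10¹⁶) / (9.38 × 10⁶)³ = 1.297 × 10⁻⁵
Deimos: (1.48 × 10¹⁵) / (2.35 × 10⁷)³ = 1.140 × 10⁻⁷
Ratio (larger/smaller) = 114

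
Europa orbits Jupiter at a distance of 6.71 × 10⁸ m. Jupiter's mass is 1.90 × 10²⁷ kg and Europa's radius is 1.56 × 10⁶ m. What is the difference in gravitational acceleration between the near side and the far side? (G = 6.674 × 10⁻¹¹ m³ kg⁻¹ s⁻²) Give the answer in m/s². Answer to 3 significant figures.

2.62 × 10⁻³ m/s²

a_tidal = 4GMr/d³
        = 4 × (6.674 × 10⁻¹¹) × (1.90 × 10²⁷) × (1.56 × 10⁶) / (6.71 × 10⁸)³
        = 2.62 × 10⁻³ m/s²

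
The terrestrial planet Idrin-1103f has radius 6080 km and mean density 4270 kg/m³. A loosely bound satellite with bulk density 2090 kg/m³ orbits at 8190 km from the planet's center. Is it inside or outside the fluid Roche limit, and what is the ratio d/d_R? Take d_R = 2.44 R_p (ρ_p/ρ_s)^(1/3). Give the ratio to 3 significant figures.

inside; d/d_R ≈ 0.435

d_R = 2.44 × (6080 km) × (4270/2090)^(1/3) = 18820 km
d/d_R = (8190) / (18820) = 0.435
Since d/d_R < 1, the body is inside the Roche limit.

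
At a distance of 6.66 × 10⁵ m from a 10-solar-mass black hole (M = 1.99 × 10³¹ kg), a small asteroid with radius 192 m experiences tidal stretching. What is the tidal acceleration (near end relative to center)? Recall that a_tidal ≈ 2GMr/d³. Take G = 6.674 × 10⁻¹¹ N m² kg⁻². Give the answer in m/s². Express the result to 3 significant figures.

a_tidal = 2GMr/d³
        = 2 × (6.674 × 10⁻¹¹) × (1.99 × 10³¹) × (192) / (6.66 × 10⁵)³
        = 1.73 × 10⁶ m/s²

1.73 × 10⁶ m/s²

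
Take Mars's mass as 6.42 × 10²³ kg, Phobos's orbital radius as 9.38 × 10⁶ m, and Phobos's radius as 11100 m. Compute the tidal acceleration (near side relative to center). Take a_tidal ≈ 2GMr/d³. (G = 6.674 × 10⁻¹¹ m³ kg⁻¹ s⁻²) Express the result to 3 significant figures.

1.15 × 10⁻³ m/s²

Δg = 2GMr/d³
   = 2 × (6.674 × 10⁻¹¹) × (6.42 × 10²³) × (11100) / (9.38 × 10⁶)³
   = 1.15 × 10⁻³ m/s²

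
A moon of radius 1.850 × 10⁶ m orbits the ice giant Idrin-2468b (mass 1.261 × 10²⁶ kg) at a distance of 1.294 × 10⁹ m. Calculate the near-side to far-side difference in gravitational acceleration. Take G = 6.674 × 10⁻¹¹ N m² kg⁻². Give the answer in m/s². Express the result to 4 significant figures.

Near-to-far spans 2r, so the tidal difference is twice the near-to-center value: 4GMr/d³.
Δa = 4GMr/d³
   = 4 × (6.674 × 10⁻¹¹) × (1.261 × 10²⁶) × (1.850 × 10⁶) / (1.294 × 10⁹)³
   = 2.874 × 10⁻⁵ m/s²

2.874 × 10⁻⁵ m/s²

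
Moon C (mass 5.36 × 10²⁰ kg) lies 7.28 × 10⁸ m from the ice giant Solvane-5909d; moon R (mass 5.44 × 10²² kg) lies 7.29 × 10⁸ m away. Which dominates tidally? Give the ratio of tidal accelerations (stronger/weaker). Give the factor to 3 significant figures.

The tide-raising term goes as M/d³ (the gradient of a 1/d² field).
Moon C: (5.36 × 10²⁰) / (7.28 × 10⁸)³ = 1.389 × 10⁻⁶
Moon R: (5.44 × 10²²) / (7.29 × 10⁸)³ = 1.404 × 10⁻⁴
Ratio (larger/smaller) = 101

Moon R, by a factor of ≈ 101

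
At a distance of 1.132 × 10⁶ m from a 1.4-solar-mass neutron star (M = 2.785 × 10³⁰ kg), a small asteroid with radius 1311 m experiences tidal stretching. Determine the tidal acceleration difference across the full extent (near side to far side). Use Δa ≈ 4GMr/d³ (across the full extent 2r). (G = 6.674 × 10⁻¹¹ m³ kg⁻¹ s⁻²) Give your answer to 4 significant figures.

a_tidal = 4GMr/d³
        = 4 × (6.674 × 10⁻¹¹) × (2.785 × 10³⁰) × (1311) / (1.132 × 10⁶)³
        = 6.719 × 10⁵ m/s²

6.719 × 10⁵ m/s²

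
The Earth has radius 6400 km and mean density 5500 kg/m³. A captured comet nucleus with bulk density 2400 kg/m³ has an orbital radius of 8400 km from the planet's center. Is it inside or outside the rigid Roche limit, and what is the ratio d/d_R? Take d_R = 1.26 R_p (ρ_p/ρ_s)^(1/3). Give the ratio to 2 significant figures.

inside; d/d_R ≈ 0.79

d_R = 1.26 × (6400 km) × (5500/2400)^(1/3) = 10630 km
d/d_R = (8400) / (10630) = 0.79
Since d/d_R < 1, the body is inside the Roche limit.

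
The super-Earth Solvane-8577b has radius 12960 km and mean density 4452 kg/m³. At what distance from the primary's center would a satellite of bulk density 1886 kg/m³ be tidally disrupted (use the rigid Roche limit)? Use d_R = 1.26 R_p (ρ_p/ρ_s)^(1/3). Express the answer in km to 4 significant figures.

d_R = 1.26 × 12960 km × (4452/1886)^(1/3)
    = 21740 km

21740 km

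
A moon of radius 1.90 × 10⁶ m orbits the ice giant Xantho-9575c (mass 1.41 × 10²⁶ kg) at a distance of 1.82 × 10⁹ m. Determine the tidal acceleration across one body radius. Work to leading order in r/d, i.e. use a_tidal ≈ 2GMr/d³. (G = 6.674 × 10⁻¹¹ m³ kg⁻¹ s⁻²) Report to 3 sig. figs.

Since r ≪ d, expand the inverse-square field across one radius to get the leading 2GMr/d³ term.
Δg = 2GMr/d³
   = 2 × (6.674 × 10⁻¹¹) × (1.41 × 10²⁶) × (1.90 × 10⁶) / (1.82 × 10⁹)³
   = 5.93 × 10⁻⁶ m/s²

5.93 × 10⁻⁶ m/s²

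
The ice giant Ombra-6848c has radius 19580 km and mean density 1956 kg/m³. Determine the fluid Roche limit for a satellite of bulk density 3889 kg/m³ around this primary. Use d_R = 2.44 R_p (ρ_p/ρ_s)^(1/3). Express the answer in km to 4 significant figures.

d_R = 2.44 × 19580 km × (1956/3889)^(1/3)
    = 37990 km

37990 km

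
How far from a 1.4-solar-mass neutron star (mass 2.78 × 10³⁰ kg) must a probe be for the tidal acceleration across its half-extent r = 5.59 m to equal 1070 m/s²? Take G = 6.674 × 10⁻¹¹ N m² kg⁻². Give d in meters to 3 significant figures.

2GMr/d³ = a_tidal  ⇒  d = (2GMr / a_tidal)^(1/3)
d = (2 × 6.674×10⁻¹¹ × (2.78 × 10³⁰) × (5.59) / (1070))^(1/3)
  = 1.25 × 10⁶ m

1.25 × 10⁶ m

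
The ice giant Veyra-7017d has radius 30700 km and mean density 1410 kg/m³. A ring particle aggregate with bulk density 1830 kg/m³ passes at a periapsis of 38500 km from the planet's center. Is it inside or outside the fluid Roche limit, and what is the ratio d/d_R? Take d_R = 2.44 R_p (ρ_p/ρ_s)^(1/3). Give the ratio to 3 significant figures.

inside; d/d_R ≈ 0.561

d_R = 2.44 × (30700 km) × (1410/1830)^(1/3) = 68670 km
d/d_R = (38500) / (68670) = 0.561
Since d/d_R < 1, the body is inside the Roche limit.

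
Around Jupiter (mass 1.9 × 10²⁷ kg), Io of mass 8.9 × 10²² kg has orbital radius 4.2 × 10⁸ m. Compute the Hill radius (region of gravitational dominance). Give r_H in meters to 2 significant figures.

1.0 × 10⁷ m

r_H ≈ a (m/3M)^(1/3)
    = (4.2 × 10⁸) × (8.9 × 10²² / (3 × 1.9 × 10²⁷))^(1/3)
    = 1.0 × 10⁷ m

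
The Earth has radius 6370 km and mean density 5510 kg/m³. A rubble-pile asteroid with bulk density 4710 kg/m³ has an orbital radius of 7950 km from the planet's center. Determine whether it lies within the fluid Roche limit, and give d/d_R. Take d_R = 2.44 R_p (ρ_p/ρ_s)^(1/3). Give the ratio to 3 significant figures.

d_R = 2.44 × (6370 km) × (5510/4710)^(1/3) = 16380 km
d/d_R = (7950) / (16380) = 0.485
Since d/d_R < 1, the body is inside the Roche limit.

inside; d/d_R ≈ 0.485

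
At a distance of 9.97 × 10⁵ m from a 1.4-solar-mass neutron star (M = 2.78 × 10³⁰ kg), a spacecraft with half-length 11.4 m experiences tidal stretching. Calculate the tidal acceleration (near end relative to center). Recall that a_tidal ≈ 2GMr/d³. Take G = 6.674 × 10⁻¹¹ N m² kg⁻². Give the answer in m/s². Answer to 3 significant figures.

Δa = 2GMr/d³
   = 2 × (6.674 × 10⁻¹¹) × (2.78 × 10³⁰) × (11.4) / (9.97 × 10⁵)³
   = 4.27 × 10³ m/s²

4.27 × 10³ m/s²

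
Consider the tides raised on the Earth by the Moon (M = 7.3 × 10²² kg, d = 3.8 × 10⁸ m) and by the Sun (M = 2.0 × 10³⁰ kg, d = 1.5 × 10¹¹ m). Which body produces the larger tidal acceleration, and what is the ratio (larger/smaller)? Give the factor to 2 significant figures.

The Moon, by a factor of ≈ 2.2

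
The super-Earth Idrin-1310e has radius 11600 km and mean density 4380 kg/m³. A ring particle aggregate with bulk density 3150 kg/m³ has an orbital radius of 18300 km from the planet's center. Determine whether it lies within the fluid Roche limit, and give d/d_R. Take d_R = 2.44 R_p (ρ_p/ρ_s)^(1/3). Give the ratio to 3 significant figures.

d_R = 2.44 × (11600 km) × (4380/3150)^(1/3) = 31590 km
d/d_R = (18300) / (31590) = 0.579
Since d/d_R < 1, the body is inside the Roche limit.

inside; d/d_R ≈ 0.579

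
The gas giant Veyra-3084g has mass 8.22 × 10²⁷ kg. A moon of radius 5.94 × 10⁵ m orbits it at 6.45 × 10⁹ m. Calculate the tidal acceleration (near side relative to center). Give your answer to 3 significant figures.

2.43 × 10⁻⁶ m/s²

a_tidal = 2GMr/d³
        = 2 × (6.674 × 10⁻¹¹) × (8.22 × 10²⁷) × (5.94 × 10⁵) / (6.45 × 10⁹)³
        = 2.43 × 10⁻⁶ m/s²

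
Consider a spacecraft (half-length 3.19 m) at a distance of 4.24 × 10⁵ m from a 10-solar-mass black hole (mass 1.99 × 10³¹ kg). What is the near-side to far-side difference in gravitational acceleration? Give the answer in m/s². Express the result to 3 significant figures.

Near-to-far spans 2r, so the tidal difference is twice the near-to-center value: 4GMr/d³.
Δa = 4GMr/d³
   = 4 × (6.674 × 10⁻¹¹) × (1.99 × 10³¹) × (3.19) / (4.24 × 10⁵)³
   = 2.22 × 10⁵ m/s²

2.22 × 10⁵ m/s²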